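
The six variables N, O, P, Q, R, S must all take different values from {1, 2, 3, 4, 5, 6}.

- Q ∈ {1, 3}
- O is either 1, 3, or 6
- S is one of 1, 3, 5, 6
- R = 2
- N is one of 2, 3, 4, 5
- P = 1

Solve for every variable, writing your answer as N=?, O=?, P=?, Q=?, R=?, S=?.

N=4, O=6, P=1, Q=3, R=2, S=5

P has just one choice, so P = 1. So O, Q, S can't be 1.
Q must be 3 (only option left). Remove 3 from N, O, S.
R has just one choice, so R = 2. So N can't be 2.
O must be 6 (only option left). Strike 6 from S.
S must be 5 (only option left). So N can't be 5.
That leaves N = 4.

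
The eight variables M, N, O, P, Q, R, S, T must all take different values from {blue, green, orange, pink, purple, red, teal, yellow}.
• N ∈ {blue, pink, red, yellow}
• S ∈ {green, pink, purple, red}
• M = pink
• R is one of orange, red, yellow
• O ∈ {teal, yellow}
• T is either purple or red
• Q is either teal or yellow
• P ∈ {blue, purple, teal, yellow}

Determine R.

orange

M has just one choice, so M = pink. So N, S can't be pink.
Among the 7 still-open variables, green fits only S (and all 7 values in {blue, green, orange, purple, red, teal, yellow} must be used), so S = green.
The 6 still-open variables together cover exactly {blue, orange, purple, red, teal, yellow} — 6 values for 6 variables — and orange appears only in R's list, so R = orange.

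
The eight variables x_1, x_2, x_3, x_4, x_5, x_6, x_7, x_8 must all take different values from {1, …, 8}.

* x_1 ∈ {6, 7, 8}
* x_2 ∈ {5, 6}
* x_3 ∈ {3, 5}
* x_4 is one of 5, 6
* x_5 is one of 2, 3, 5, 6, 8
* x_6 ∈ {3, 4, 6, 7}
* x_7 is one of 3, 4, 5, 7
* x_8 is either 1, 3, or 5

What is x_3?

3

Among the 8 variables, 1 fits only x_8 (and all 8 values in {1, 2, 3, 4, 5, 6, 7, 8} must be used), so x_8 = 1.
Among the 7 still-open variables, 2 fits only x_5 (and all 7 values in {2, 3, 4, 5, 6, 7, 8} must be used), so x_5 = 2.
The 6 still-open variables draw from only 6 values {3, 4, 5, 6, 7, 8}, so each is used; only x_1 can be 8, hence x_1 = 8.
The 2 variables x_2 and x_4 are confined to {5, 6}, which locks those values in; drop them from x_3, x_6, x_7.
So x_3 = 3.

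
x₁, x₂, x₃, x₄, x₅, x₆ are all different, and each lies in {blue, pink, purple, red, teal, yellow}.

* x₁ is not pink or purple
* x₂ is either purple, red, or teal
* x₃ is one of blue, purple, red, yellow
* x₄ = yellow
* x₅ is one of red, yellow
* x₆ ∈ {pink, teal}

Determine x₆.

x₄'s domain is down to {yellow}, so x₄ = yellow. Remove yellow from x₁, x₃, x₅.
x₅ must be red (only option left). Strike red from x₁, x₂, x₃.
Among the 4 still-open variables, pink fits only x₆ (and all 4 values in {blue, pink, purple, teal} must be used), so x₆ = pink.

pink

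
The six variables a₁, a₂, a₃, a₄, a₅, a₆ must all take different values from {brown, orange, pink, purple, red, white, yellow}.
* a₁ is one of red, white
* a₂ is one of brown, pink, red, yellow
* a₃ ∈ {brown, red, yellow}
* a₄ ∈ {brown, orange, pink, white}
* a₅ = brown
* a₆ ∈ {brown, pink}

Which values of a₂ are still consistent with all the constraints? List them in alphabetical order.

red, yellow

a₅'s domain is down to {brown}, so a₅ = brown. Eliminate brown elsewhere: a₂, a₃, a₄, a₆.
a₆'s domain is down to {pink}, so a₆ = pink. Strike pink from a₂, a₄.
The 4 still-open variables together cover exactly {orange, red, white, yellow} — 4 values for 4 variables — and orange appears only in a₄'s list, so a₄ = orange.
The 3 still-open variables together cover exactly {red, white, yellow} — 3 values for 3 variables — and white appears only in a₁'s list, so a₁ = white.
No further eliminations apply; a₂ can still be any of red, yellow.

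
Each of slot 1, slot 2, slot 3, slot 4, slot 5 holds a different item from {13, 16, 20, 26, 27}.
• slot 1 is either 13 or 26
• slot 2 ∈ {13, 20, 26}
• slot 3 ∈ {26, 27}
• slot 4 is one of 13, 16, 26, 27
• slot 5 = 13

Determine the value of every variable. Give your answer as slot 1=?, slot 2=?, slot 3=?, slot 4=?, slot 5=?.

slot 1=26, slot 2=20, slot 3=27, slot 4=16, slot 5=13

slot 5's domain is down to {13}, so slot 5 = 13. Eliminate 13 elsewhere: slot 1, slot 2, slot 4.
slot 1's domain is down to {26}, so slot 1 = 26. Eliminate 26 elsewhere: slot 2, slot 3, slot 4.
slot 2's domain is down to {20}, so slot 2 = 20.
slot 3 must be 27 (only option left). Remove 27 from slot 4.
That leaves slot 4 = 16.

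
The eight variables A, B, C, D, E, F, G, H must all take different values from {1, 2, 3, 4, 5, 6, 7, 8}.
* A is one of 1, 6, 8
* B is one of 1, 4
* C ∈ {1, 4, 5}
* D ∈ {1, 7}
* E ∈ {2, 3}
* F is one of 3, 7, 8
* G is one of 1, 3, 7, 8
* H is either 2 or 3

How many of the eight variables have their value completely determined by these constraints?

The 8 variables draw from only 8 values {1, 2, 3, 4, 5, 6, 7, 8}, so each is used; only C can be 5, hence C = 5.
The 7 still-open variables draw from only 7 values {1, 2, 3, 4, 6, 7, 8}, so each is used; only B can be 4, hence B = 4.
Among the 6 still-open variables, 6 fits only A (and all 6 values in {1, 2, 3, 6, 7, 8} must be used), so A = 6.
E and H between them cover only {2, 3} — a naked pair. Remove those values from F, G.
Determined: A=6, B=4, C=5. The other variables each still have more than one consistent value. That makes 3.

3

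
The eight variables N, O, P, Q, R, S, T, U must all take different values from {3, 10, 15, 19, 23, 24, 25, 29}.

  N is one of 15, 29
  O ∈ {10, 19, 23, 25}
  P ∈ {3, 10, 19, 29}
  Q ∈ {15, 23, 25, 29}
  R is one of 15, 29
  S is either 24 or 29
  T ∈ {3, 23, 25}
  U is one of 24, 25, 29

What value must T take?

The 2 variables N and R are confined to {15, 29}, which locks those values in; drop them from P, Q, S, U.
S has just one choice, so S = 24. Eliminate 24 elsewhere: U.
U's domain is down to {25}, so U = 25. Remove 25 from O, Q, T.
Q has just one choice, so Q = 23. So O, T can't be 23.
So T = 3.

3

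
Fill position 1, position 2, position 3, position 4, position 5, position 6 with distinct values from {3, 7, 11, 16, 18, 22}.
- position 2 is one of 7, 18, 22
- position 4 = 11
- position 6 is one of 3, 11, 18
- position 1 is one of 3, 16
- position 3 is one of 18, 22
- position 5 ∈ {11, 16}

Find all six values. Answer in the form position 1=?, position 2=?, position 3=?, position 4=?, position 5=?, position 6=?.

position 4's domain is down to {11}, so position 4 = 11. So position 5, position 6 can't be 11.
position 5's domain is down to {16}, so position 5 = 16. So position 1 can't be 16.
position 1 must be 3 (only option left). Remove 3 from position 6.
position 6's domain is down to {18}, so position 6 = 18. Strike 18 from position 2, position 3.
position 3 has just one choice, so position 3 = 22. Remove 22 from position 2.
position 2 must be 7 (only option left).

position 1=3, position 2=7, position 3=22, position 4=11, position 5=16, position 6=18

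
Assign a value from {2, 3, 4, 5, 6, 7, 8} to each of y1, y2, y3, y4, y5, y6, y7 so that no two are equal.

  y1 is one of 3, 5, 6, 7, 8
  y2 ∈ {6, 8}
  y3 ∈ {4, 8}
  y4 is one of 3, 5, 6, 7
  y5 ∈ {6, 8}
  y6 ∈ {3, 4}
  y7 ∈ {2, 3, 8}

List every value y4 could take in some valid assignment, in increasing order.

5, 7

The 7 variables together cover exactly {2, 3, 4, 5, 6, 7, 8} — 7 values for 7 variables — and 2 appears only in y7's list, so y7 = 2.
The 2 variables y2 and y5 are confined to {6, 8}, which locks those values in; drop them from y1, y3, y4.
That leaves y3 = 4. Strike 4 from y6.
That leaves y6 = 3. So y1, y4 can't be 3.
No further eliminations apply; y4 can still be any of 5, 7.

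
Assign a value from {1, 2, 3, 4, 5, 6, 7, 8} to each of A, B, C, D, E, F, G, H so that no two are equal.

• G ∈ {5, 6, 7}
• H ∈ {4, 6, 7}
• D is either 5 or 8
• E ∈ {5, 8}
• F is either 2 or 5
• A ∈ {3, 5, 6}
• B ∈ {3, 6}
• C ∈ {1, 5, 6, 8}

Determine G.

7

The 8 variables together cover exactly {1, 2, 3, 4, 5, 6, 7, 8} — 8 values for 8 variables — and 1 appears only in C's list, so C = 1.
Among the 7 still-open variables, 2 fits only F (and all 7 values in {2, 3, 4, 5, 6, 7, 8} must be used), so F = 2.
The 6 still-open variables together cover exactly {3, 4, 5, 6, 7, 8} — 6 values for 6 variables — and 4 appears only in H's list, so H = 4.
The 5 still-open variables together cover exactly {3, 5, 6, 7, 8} — 5 values for 5 variables — and 7 appears only in G's list, so G = 7.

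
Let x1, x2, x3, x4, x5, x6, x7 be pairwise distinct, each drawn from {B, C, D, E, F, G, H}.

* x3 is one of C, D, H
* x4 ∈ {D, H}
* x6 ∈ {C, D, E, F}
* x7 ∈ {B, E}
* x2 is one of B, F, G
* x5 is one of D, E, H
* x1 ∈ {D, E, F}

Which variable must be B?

The 7 variables draw from only 7 values {B, C, D, E, F, G, H}, so each is used; only x2 can be G, hence x2 = G.
The 6 still-open variables together cover exactly {B, C, D, E, F, H} — 6 values for 6 variables — and B appears only in x7's list, so x7 = B.

x7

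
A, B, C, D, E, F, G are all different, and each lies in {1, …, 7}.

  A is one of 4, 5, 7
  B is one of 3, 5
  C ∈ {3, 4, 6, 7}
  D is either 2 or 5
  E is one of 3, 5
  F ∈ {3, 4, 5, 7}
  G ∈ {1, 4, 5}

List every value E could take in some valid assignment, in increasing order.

Among the 7 variables, 1 fits only G (and all 7 values in {1, 2, 3, 4, 5, 6, 7} must be used), so G = 1.
Among the 6 still-open variables, 2 fits only D (and all 6 values in {2, 3, 4, 5, 6, 7} must be used), so D = 2.
Among the 5 still-open variables, 6 fits only C (and all 5 values in {3, 4, 5, 6, 7} must be used), so C = 6.
B and E between them cover only {3, 5} — a naked pair. Remove those values from A, F.
No further eliminations apply; E can still be any of 3, 5.

3, 5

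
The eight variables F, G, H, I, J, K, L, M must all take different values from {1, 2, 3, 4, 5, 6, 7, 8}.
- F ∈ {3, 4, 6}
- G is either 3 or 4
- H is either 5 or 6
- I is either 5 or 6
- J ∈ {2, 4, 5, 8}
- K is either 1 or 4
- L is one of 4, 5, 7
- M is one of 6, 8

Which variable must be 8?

The 8 variables together cover exactly {1, 2, 3, 4, 5, 6, 7, 8} — 8 values for 8 variables — and 1 appears only in K's list, so K = 1.
Among the 7 still-open variables, 2 fits only J (and all 7 values in {2, 3, 4, 5, 6, 7, 8} must be used), so J = 2.
The 6 still-open variables draw from only 6 values {3, 4, 5, 6, 7, 8}, so each is used; only L can be 7, hence L = 7.
The 5 still-open variables together cover exactly {3, 4, 5, 6, 8} — 5 values for 5 variables — and 8 appears only in M's list, so M = 8.

M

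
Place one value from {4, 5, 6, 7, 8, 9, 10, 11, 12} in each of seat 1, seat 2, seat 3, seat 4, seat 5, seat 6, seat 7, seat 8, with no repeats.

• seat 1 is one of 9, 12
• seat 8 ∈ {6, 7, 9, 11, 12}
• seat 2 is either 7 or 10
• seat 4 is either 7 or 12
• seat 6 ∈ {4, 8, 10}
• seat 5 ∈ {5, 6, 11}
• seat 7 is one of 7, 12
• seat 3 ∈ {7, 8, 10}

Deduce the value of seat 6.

4

The 2 variables seat 4 and seat 7 are confined to {7, 12}, which locks those values in; drop them from seat 1, seat 2, seat 3, seat 8.
seat 1's domain is down to {9}, so seat 1 = 9. Eliminate 9 elsewhere: seat 8.
seat 2's domain is down to {10}, so seat 2 = 10. Strike 10 from seat 3, seat 6.
seat 3's domain is down to {8}, so seat 3 = 8. Strike 8 from seat 6.
So seat 6 = 4.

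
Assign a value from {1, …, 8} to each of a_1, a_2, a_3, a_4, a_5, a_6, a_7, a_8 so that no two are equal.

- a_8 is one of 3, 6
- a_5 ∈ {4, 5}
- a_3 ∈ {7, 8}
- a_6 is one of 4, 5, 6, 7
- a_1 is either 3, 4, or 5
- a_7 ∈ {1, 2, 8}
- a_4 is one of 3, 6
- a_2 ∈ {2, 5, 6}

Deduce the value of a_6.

7

The 8 variables together cover exactly {1, 2, 3, 4, 5, 6, 7, 8} — 8 values for 8 variables — and 1 appears only in a_7's list, so a_7 = 1.
The 7 still-open variables draw from only 7 values {2, 3, 4, 5, 6, 7, 8}, so each is used; only a_2 can be 2, hence a_2 = 2.
The 6 still-open variables together cover exactly {3, 4, 5, 6, 7, 8} — 6 values for 6 variables — and 8 appears only in a_3's list, so a_3 = 8.
The 5 still-open variables draw from only 5 values {3, 4, 5, 6, 7}, so each is used; only a_6 can be 7, hence a_6 = 7.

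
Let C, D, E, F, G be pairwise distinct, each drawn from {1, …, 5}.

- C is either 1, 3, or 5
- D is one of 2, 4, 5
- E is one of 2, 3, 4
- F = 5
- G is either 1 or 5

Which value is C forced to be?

F has just one choice, so F = 5. Eliminate 5 elsewhere: C, D, G.
G has just one choice, so G = 1. So C can't be 1.
So C = 3.

3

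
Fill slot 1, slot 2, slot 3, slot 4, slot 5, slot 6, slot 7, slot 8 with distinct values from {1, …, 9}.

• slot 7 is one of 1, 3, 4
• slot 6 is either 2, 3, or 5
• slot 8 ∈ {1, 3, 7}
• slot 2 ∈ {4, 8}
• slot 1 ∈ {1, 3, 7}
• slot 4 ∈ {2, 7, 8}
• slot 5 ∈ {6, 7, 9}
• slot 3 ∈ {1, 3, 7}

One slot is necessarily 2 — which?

The 3 variables slot 1, slot 3, slot 8 are confined to {1, 3, 7}, which locks those values in; drop them from slot 4, slot 5, slot 6, slot 7.
That leaves slot 7 = 4. Strike 4 from slot 2.
slot 2 has just one choice, so slot 2 = 8. Remove 8 from slot 4.

slot 4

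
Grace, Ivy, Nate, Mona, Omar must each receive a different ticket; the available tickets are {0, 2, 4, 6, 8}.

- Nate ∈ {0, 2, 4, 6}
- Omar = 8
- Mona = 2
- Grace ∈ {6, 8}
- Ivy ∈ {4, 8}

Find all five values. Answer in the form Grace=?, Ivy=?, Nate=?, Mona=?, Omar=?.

Grace=6, Ivy=4, Nate=0, Mona=2, Omar=8

Mona has just one choice, so Mona = 2. Remove 2 from Nate.
Omar must be 8 (only option left). Remove 8 from Grace, Ivy.
That leaves Grace = 6. Remove 6 from Nate.
Ivy must be 4 (only option left). So Nate can't be 4.
Nate must be 0 (only option left).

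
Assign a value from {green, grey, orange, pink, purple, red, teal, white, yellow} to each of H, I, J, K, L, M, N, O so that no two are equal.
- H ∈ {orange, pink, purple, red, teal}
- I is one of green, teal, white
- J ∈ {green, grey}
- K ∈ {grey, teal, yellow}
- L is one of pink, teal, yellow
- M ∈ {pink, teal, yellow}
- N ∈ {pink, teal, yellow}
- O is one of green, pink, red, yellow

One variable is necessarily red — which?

O

L, M, N share exactly the 3 values {pink, teal, yellow}; by pigeonhole those values go to them, so strike pink, teal, yellow from H, I, K, O.
That leaves K = grey. Remove grey from J.
That leaves J = green. Strike green from I, O.
So red goes to O.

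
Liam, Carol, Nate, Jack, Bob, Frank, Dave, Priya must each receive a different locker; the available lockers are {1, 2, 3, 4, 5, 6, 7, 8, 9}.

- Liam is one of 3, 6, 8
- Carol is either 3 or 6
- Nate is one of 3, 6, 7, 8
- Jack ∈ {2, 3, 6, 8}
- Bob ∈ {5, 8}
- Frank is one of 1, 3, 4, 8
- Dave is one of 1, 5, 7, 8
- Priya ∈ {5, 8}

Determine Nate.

The 8 variables together cover exactly {1, 2, 3, 4, 5, 6, 7, 8} — 8 values for 8 variables — and 2 appears only in Jack's list, so Jack = 2.
Among the 7 still-open variables, 4 fits only Frank (and all 7 values in {1, 3, 4, 5, 6, 7, 8} must be used), so Frank = 4.
The 6 still-open variables draw from only 6 values {1, 3, 5, 6, 7, 8}, so each is used; only Dave can be 1, hence Dave = 1.
The 5 still-open variables draw from only 5 values {3, 5, 6, 7, 8}, so each is used; only Nate can be 7, hence Nate = 7.

7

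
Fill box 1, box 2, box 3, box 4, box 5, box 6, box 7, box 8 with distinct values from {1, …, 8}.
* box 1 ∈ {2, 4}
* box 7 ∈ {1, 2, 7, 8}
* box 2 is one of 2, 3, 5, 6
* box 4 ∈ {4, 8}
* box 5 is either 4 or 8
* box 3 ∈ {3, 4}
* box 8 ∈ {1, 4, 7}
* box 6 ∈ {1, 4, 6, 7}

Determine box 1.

2

The 8 variables draw from only 8 values {1, 2, 3, 4, 5, 6, 7, 8}, so each is used; only box 2 can be 5, hence box 2 = 5.
Among the 7 still-open variables, 3 fits only box 3 (and all 7 values in {1, 2, 3, 4, 6, 7, 8} must be used), so box 3 = 3.
Among the 6 still-open variables, 6 fits only box 6 (and all 6 values in {1, 2, 4, 6, 7, 8} must be used), so box 6 = 6.
The 2 variables box 4 and box 5 are confined to {4, 8}, which locks those values in; drop them from box 1, box 7, box 8.
So box 1 = 2.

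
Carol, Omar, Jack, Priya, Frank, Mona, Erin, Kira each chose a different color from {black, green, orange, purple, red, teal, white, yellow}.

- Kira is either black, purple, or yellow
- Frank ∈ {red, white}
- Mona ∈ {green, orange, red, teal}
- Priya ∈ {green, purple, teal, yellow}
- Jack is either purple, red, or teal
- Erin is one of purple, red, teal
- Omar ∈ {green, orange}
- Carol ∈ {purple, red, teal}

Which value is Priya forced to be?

yellow

The 8 variables together cover exactly {black, green, orange, purple, red, teal, white, yellow} — 8 values for 8 variables — and black appears only in Kira's list, so Kira = black.
The 7 still-open variables together cover exactly {green, orange, purple, red, teal, white, yellow} — 7 values for 7 variables — and white appears only in Frank's list, so Frank = white.
The 6 still-open variables draw from only 6 values {green, orange, purple, red, teal, yellow}, so each is used; only Priya can be yellow, hence Priya = yellow.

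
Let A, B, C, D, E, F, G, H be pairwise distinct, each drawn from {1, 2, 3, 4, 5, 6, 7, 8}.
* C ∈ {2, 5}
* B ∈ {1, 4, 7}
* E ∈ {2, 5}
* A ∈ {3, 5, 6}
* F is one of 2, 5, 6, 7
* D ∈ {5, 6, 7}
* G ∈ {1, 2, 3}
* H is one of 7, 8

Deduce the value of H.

8

Among the 8 variables, 4 fits only B (and all 8 values in {1, 2, 3, 4, 5, 6, 7, 8} must be used), so B = 4.
The 7 still-open variables draw from only 7 values {1, 2, 3, 5, 6, 7, 8}, so each is used; only G can be 1, hence G = 1.
The 6 still-open variables together cover exactly {2, 3, 5, 6, 7, 8} — 6 values for 6 variables — and 3 appears only in A's list, so A = 3.
Among the 5 still-open variables, 8 fits only H (and all 5 values in {2, 5, 6, 7, 8} must be used), so H = 8.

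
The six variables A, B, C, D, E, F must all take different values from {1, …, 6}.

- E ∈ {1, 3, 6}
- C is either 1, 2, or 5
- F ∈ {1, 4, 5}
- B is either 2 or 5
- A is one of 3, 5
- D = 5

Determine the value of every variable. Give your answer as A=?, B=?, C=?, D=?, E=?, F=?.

D's domain is down to {5}, so D = 5. Eliminate 5 elsewhere: A, B, C, F.
A's domain is down to {3}, so A = 3. Eliminate 3 elsewhere: E.
That leaves B = 2. So C can't be 2.
C's domain is down to {1}, so C = 1. So E, F can't be 1.
E's domain is down to {6}, so E = 6.
That leaves F = 4.

A=3, B=2, C=1, D=5, E=6, F=4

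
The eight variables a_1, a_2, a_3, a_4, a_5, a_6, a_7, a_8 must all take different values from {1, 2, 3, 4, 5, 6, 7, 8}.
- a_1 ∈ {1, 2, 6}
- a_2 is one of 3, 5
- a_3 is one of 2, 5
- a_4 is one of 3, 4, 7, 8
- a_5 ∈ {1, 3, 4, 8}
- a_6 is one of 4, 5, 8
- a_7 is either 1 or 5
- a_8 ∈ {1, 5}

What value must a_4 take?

7

Among the 8 variables, 6 fits only a_1 (and all 8 values in {1, 2, 3, 4, 5, 6, 7, 8} must be used), so a_1 = 6.
The 7 still-open variables draw from only 7 values {1, 2, 3, 4, 5, 7, 8}, so each is used; only a_3 can be 2, hence a_3 = 2.
The 6 still-open variables draw from only 6 values {1, 3, 4, 5, 7, 8}, so each is used; only a_4 can be 7, hence a_4 = 7.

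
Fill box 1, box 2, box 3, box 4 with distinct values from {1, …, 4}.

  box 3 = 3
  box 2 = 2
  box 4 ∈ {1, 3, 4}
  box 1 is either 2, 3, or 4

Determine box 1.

4

box 2 has just one choice, so box 2 = 2. Remove 2 from box 1.
box 3 has just one choice, so box 3 = 3. Strike 3 from box 1, box 4.
So box 1 = 4.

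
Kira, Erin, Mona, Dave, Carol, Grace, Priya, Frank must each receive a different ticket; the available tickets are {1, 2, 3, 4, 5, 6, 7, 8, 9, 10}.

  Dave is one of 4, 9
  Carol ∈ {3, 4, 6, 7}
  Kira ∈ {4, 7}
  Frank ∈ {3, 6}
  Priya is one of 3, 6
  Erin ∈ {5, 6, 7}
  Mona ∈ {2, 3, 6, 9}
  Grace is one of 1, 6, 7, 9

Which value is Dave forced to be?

9

The 8 variables together cover exactly {1, 2, 3, 4, 5, 6, 7, 9} — 8 values for 8 variables — and 1 appears only in Grace's list, so Grace = 1.
Among the 7 still-open variables, 2 fits only Mona (and all 7 values in {2, 3, 4, 5, 6, 7, 9} must be used), so Mona = 2.
Among the 6 still-open variables, 5 fits only Erin (and all 6 values in {3, 4, 5, 6, 7, 9} must be used), so Erin = 5.
The 5 still-open variables together cover exactly {3, 4, 6, 7, 9} — 5 values for 5 variables — and 9 appears only in Dave's list, so Dave = 9.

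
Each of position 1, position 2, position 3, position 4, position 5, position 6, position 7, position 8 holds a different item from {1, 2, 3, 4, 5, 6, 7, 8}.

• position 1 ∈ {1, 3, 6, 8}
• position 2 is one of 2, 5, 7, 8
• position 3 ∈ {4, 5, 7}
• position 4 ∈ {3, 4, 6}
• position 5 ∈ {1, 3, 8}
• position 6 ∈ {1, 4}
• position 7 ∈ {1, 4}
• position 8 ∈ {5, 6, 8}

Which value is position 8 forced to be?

The 8 variables together cover exactly {1, 2, 3, 4, 5, 6, 7, 8} — 8 values for 8 variables — and 2 appears only in position 2's list, so position 2 = 2.
The 7 still-open variables draw from only 7 values {1, 3, 4, 5, 6, 7, 8}, so each is used; only position 3 can be 7, hence position 3 = 7.
The 6 still-open variables draw from only 6 values {1, 3, 4, 5, 6, 8}, so each is used; only position 8 can be 5, hence position 8 = 5.

5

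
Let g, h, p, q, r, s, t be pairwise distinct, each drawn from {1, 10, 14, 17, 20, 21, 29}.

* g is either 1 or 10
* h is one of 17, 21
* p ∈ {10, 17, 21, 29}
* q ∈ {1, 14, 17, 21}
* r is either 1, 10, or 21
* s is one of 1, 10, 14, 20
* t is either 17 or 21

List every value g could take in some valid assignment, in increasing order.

1, 10

The 7 variables draw from only 7 values {1, 10, 14, 17, 20, 21, 29}, so each is used; only s can be 20, hence s = 20.
The 6 still-open variables together cover exactly {1, 10, 14, 17, 21, 29} — 6 values for 6 variables — and 14 appears only in q's list, so q = 14.
The 5 still-open variables draw from only 5 values {1, 10, 17, 21, 29}, so each is used; only p can be 29, hence p = 29.
h and t share exactly the 2 values {17, 21}; by pigeonhole those values go to them, so strike 17, 21 from r.
No further eliminations apply; g can still be any of 1, 10.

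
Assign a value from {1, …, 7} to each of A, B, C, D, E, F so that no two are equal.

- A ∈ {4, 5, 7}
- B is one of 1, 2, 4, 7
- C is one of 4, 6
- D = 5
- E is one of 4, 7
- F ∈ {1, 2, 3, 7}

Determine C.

D has just one choice, so D = 5. Eliminate 5 elsewhere: A.
A and E between them cover only {4, 7} — a naked pair. Remove those values from B, C, F.
So C = 6.

6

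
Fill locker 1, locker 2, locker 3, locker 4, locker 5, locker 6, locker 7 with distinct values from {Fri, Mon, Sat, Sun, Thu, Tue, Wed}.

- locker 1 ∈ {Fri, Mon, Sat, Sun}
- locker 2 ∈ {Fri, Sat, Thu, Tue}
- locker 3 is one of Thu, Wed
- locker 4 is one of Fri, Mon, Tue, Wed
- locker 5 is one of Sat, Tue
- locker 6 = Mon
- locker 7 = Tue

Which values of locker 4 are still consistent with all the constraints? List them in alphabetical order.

locker 6 has just one choice, so locker 6 = Mon. Eliminate Mon elsewhere: locker 1, locker 4.
That leaves locker 7 = Tue. Eliminate Tue elsewhere: locker 2, locker 4, locker 5.
locker 5 must be Sat (only option left). Strike Sat from locker 1, locker 2.
The 4 still-open variables together cover exactly {Fri, Sun, Thu, Wed} — 4 values for 4 variables — and Sun appears only in locker 1's list, so locker 1 = Sun.
No further eliminations apply; locker 4 can still be any of Fri, Wed.

Fri, Wed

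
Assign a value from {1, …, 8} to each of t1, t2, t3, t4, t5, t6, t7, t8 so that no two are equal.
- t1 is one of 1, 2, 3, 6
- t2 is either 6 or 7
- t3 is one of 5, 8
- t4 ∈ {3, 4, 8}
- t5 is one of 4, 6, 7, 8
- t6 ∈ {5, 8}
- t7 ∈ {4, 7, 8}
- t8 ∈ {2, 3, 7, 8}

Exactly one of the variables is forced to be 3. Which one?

The 8 variables together cover exactly {1, 2, 3, 4, 5, 6, 7, 8} — 8 values for 8 variables — and 1 appears only in t1's list, so t1 = 1.
The 7 still-open variables draw from only 7 values {2, 3, 4, 5, 6, 7, 8}, so each is used; only t8 can be 2, hence t8 = 2.
The 6 still-open variables together cover exactly {3, 4, 5, 6, 7, 8} — 6 values for 6 variables — and 3 appears only in t4's list, so t4 = 3.

t4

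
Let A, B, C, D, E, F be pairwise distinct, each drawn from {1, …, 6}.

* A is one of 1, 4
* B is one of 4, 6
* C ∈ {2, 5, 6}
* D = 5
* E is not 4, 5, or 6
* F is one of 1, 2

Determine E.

D has just one choice, so D = 5. So C can't be 5.
Among the 5 still-open variables, 3 fits only E (and all 5 values in {1, 2, 3, 4, 6} must be used), so E = 3.

3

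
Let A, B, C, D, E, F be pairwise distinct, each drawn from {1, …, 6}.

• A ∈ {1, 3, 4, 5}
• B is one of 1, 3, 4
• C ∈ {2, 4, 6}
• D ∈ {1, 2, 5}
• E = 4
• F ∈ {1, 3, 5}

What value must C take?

6

E has just one choice, so E = 4. Eliminate 4 elsewhere: A, B, C.
Among the 5 still-open variables, 6 fits only C (and all 5 values in {1, 2, 3, 5, 6} must be used), so C = 6.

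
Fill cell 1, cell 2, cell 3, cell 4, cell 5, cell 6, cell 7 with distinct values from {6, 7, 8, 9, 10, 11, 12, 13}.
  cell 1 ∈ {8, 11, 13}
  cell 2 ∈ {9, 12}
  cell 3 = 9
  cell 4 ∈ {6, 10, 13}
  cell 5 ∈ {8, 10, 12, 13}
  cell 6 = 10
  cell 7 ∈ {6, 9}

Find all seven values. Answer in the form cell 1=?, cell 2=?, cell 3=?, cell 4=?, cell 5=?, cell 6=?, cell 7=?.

cell 1=11, cell 2=12, cell 3=9, cell 4=13, cell 5=8, cell 6=10, cell 7=6

cell 3 must be 9 (only option left). Eliminate 9 elsewhere: cell 2, cell 7.
That leaves cell 6 = 10. So cell 4, cell 5 can't be 10.
cell 7 must be 6 (only option left). Eliminate 6 elsewhere: cell 4.
cell 2 has just one choice, so cell 2 = 12. Remove 12 from cell 5.
cell 4 has just one choice, so cell 4 = 13. Strike 13 from cell 1, cell 5.
cell 5's domain is down to {8}, so cell 5 = 8. Eliminate 8 elsewhere: cell 1.
cell 1's domain is down to {11}, so cell 1 = 11.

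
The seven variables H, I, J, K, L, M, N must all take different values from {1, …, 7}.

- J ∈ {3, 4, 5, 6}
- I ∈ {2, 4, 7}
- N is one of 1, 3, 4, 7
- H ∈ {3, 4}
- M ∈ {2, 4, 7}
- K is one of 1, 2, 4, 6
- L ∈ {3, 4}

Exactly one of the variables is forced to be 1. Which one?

Among the 7 variables, 5 fits only J (and all 7 values in {1, 2, 3, 4, 5, 6, 7} must be used), so J = 5.
The 6 still-open variables together cover exactly {1, 2, 3, 4, 6, 7} — 6 values for 6 variables — and 6 appears only in K's list, so K = 6.
The 5 still-open variables draw from only 5 values {1, 2, 3, 4, 7}, so each is used; only N can be 1, hence N = 1.

N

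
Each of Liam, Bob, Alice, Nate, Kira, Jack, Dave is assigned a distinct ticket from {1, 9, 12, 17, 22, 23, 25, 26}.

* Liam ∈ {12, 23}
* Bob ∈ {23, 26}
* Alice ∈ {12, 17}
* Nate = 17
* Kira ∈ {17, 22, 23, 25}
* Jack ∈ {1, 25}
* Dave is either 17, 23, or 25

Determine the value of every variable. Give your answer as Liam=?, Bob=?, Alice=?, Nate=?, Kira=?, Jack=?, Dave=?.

Nate's domain is down to {17}, so Nate = 17. Remove 17 from Alice, Kira, Dave.
Alice's domain is down to {12}, so Alice = 12. Strike 12 from Liam.
Liam's domain is down to {23}, so Liam = 23. Remove 23 from Bob, Kira, Dave.
Bob's domain is down to {26}, so Bob = 26.
That leaves Dave = 25. So Kira, Jack can't be 25.
Kira must be 22 (only option left).
Jack must be 1 (only option left).

Liam=23, Bob=26, Alice=12, Nate=17, Kira=22, Jack=1, Dave=25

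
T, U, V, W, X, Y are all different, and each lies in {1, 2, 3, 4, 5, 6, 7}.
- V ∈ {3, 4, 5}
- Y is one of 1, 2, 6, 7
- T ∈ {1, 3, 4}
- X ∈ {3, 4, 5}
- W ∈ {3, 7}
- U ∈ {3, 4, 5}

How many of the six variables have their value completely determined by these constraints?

2

The 3 variables U, V, X are confined to {3, 4, 5}, which locks those values in; drop them from T, W.
That leaves T = 1. So Y can't be 1.
W has just one choice, so W = 7. Eliminate 7 elsewhere: Y.
Determined: T=1, W=7. The other variables each still have more than one consistent value. That makes 2.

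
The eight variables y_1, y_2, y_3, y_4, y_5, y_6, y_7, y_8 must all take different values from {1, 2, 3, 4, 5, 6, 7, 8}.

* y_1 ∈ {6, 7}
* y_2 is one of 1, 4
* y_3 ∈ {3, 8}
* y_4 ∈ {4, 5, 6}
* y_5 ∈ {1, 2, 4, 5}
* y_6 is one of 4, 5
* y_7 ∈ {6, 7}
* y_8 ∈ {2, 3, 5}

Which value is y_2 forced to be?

The 8 variables together cover exactly {1, 2, 3, 4, 5, 6, 7, 8} — 8 values for 8 variables — and 8 appears only in y_3's list, so y_3 = 8.
The 7 still-open variables together cover exactly {1, 2, 3, 4, 5, 6, 7} — 7 values for 7 variables — and 3 appears only in y_8's list, so y_8 = 3.
The 6 still-open variables draw from only 6 values {1, 2, 4, 5, 6, 7}, so each is used; only y_5 can be 2, hence y_5 = 2.
The 5 still-open variables together cover exactly {1, 4, 5, 6, 7} — 5 values for 5 variables — and 1 appears only in y_2's list, so y_2 = 1.

1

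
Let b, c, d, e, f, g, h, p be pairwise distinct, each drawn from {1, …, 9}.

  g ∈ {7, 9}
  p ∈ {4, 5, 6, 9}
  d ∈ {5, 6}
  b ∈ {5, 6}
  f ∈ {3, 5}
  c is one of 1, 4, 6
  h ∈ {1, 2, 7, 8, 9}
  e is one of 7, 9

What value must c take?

1

The 2 variables b and d are confined to {5, 6}, which locks those values in; drop them from c, f, p.
f's domain is down to {3}, so f = 3.
e and g share exactly the 2 values {7, 9}; by pigeonhole those values go to them, so strike 7, 9 from h, p.
That leaves p = 4. So c can't be 4.
So c = 1.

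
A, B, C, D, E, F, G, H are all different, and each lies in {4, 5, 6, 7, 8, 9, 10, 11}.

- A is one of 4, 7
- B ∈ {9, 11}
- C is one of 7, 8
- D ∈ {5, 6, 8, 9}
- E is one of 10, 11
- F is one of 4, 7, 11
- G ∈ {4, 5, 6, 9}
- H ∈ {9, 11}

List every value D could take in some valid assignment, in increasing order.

5, 6

Among the 8 variables, 10 fits only E (and all 8 values in {4, 5, 6, 7, 8, 9, 10, 11} must be used), so E = 10.
B and H share exactly the 2 values {9, 11}; by pigeonhole those values go to them, so strike 9, 11 from D, F, G.
A and F between them cover only {4, 7} — a naked pair. Remove those values from C, G.
C must be 8 (only option left). Remove 8 from D.
No further eliminations apply; D can still be any of 5, 6.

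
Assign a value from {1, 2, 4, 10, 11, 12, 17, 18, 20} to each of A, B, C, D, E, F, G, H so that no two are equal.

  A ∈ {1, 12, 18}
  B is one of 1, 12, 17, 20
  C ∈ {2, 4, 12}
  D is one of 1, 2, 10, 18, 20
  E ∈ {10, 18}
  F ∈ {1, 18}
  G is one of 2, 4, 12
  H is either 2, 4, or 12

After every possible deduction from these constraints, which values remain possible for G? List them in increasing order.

The 8 variables together cover exactly {1, 2, 4, 10, 12, 17, 18, 20} — 8 values for 8 variables — and 17 appears only in B's list, so B = 17.
The 7 still-open variables together cover exactly {1, 2, 4, 10, 12, 18, 20} — 7 values for 7 variables — and 20 appears only in D's list, so D = 20.
Among the 6 still-open variables, 10 fits only E (and all 6 values in {1, 2, 4, 10, 12, 18} must be used), so E = 10.
C, G, H between them cover only {2, 4, 12} — a naked triple. Remove those values from A.
No further eliminations apply; G can still be any of 2, 4, 12.

2, 4, 12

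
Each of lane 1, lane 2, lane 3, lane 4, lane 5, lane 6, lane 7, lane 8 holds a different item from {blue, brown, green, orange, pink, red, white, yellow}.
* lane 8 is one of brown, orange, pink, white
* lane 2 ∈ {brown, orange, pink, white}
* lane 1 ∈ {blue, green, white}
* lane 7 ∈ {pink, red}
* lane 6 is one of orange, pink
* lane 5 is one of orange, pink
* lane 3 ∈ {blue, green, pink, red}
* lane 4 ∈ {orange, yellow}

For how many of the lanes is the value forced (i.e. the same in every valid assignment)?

The 8 variables together cover exactly {blue, brown, green, orange, pink, red, white, yellow} — 8 values for 8 variables — and yellow appears only in lane 4's list, so lane 4 = yellow.
lane 5 and lane 6 between them cover only {orange, pink} — a naked pair. Remove those values from lane 2, lane 3, lane 7, lane 8.
lane 7 has just one choice, so lane 7 = red. Eliminate red elsewhere: lane 3.
lane 2 and lane 8 share exactly the 2 values {brown, white}; by pigeonhole those values go to them, so strike brown, white from lane 1.
Determined: lane 4=yellow, lane 7=red. The other lanes each still have more than one consistent value. That makes 2.

2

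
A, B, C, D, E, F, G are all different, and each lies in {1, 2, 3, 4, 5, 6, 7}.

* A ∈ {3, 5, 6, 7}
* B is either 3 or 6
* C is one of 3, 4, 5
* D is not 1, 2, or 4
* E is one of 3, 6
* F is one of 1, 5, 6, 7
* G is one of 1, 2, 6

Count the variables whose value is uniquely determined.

3

The 7 variables draw from only 7 values {1, 2, 3, 4, 5, 6, 7}, so each is used; only G can be 2, hence G = 2.
The 6 still-open variables together cover exactly {1, 3, 4, 5, 6, 7} — 6 values for 6 variables — and 1 appears only in F's list, so F = 1.
The 5 still-open variables together cover exactly {3, 4, 5, 6, 7} — 5 values for 5 variables — and 4 appears only in C's list, so C = 4.
B and E share exactly the 2 values {3, 6}; by pigeonhole those values go to them, so strike 3, 6 from A, D.
Determined: C=4, F=1, G=2. The other variables each still have more than one consistent value. That makes 3.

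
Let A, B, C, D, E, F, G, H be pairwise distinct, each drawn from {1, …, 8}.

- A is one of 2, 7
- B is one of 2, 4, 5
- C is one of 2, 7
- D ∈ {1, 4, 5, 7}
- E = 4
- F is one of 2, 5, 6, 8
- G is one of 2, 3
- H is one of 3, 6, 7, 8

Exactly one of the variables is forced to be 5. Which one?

E's domain is down to {4}, so E = 4. So B, D can't be 4.
Among the 7 still-open variables, 1 fits only D (and all 7 values in {1, 2, 3, 5, 6, 7, 8} must be used), so D = 1.
A and C between them cover only {2, 7} — a naked pair. Remove those values from B, F, G, H.
So 5 goes to B.

B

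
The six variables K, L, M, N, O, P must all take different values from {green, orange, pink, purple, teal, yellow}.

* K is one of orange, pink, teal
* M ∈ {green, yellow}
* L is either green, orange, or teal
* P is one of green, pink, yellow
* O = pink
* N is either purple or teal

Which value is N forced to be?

purple

O must be pink (only option left). Remove pink from K, P.
The 5 still-open variables draw from only 5 values {green, orange, purple, teal, yellow}, so each is used; only N can be purple, hence N = purple.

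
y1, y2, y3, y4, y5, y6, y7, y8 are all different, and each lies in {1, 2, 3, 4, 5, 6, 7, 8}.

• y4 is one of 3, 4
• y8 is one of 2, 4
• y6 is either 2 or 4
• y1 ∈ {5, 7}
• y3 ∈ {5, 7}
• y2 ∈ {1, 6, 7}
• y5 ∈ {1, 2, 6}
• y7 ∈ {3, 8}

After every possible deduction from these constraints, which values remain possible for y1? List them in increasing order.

The 8 variables draw from only 8 values {1, 2, 3, 4, 5, 6, 7, 8}, so each is used; only y7 can be 8, hence y7 = 8.
The 7 still-open variables draw from only 7 values {1, 2, 3, 4, 5, 6, 7}, so each is used; only y4 can be 3, hence y4 = 3.
The 2 variables y1 and y3 are confined to {5, 7}, which locks those values in; drop them from y2.
y6 and y8 between them cover only {2, 4} — a naked pair. Remove those values from y5.
No further eliminations apply; y1 can still be any of 5, 7.

5, 7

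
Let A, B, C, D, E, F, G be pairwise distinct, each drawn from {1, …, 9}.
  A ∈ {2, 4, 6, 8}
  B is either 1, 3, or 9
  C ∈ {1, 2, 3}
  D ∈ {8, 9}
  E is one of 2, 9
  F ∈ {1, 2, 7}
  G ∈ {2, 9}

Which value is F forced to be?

E and G share exactly the 2 values {2, 9}; by pigeonhole those values go to them, so strike 2, 9 from A, B, C, D, F.
D has just one choice, so D = 8. Strike 8 from A.
B and C share exactly the 2 values {1, 3}; by pigeonhole those values go to them, so strike 1, 3 from F.
So F = 7.

7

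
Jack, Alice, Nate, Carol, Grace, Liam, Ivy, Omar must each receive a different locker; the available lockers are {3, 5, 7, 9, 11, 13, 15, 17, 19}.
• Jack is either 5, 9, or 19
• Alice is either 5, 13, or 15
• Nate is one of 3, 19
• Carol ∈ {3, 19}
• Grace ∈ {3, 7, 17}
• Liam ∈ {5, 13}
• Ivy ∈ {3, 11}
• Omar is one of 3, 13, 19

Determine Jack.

9

Nate and Carol between them cover only {3, 19} — a naked pair. Remove those values from Jack, Grace, Ivy, Omar.
Ivy's domain is down to {11}, so Ivy = 11.
Omar must be 13 (only option left). Strike 13 from Alice, Liam.
Liam's domain is down to {5}, so Liam = 5. Eliminate 5 elsewhere: Jack, Alice.
So Jack = 9.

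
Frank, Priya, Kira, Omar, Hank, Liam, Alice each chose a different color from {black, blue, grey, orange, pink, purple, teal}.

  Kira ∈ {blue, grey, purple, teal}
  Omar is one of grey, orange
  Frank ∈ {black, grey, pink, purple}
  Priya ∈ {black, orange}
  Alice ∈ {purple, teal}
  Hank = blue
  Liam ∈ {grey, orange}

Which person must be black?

Priya

Hank's domain is down to {blue}, so Hank = blue. Strike blue from Kira.
The 6 still-open variables together cover exactly {black, grey, orange, pink, purple, teal} — 6 values for 6 variables — and pink appears only in Frank's list, so Frank = pink.
The 5 still-open variables draw from only 5 values {black, grey, orange, purple, teal}, so each is used; only Priya can be black, hence Priya = black.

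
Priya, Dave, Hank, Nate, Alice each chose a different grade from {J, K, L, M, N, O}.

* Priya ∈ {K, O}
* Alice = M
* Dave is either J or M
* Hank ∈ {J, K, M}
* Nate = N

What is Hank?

Nate has just one choice, so Nate = N.
Alice has just one choice, so Alice = M. Remove M from Dave, Hank.
That leaves Dave = J. Eliminate J elsewhere: Hank.
So Hank = K.

K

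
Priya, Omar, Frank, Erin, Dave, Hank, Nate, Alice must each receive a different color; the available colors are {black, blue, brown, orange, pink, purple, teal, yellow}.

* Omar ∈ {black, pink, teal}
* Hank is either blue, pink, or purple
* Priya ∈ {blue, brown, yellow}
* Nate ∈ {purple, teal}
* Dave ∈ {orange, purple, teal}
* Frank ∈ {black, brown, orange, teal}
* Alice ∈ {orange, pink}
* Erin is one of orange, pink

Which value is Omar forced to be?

black

The 8 variables draw from only 8 values {black, blue, brown, orange, pink, purple, teal, yellow}, so each is used; only Priya can be yellow, hence Priya = yellow.
Among the 7 still-open variables, blue fits only Hank (and all 7 values in {black, blue, brown, orange, pink, purple, teal} must be used), so Hank = blue.
Among the 6 still-open variables, brown fits only Frank (and all 6 values in {black, brown, orange, pink, purple, teal} must be used), so Frank = brown.
The 5 still-open variables draw from only 5 values {black, orange, pink, purple, teal}, so each is used; only Omar can be black, hence Omar = black.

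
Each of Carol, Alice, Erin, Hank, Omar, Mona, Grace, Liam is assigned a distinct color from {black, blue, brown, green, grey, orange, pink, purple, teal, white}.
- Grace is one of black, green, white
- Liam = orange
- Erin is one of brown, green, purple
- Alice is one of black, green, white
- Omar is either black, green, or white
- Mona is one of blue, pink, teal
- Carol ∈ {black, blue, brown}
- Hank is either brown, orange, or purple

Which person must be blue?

Liam has just one choice, so Liam = orange. Strike orange from Hank.
Alice, Omar, Grace share exactly the 3 values {black, green, white}; by pigeonhole those values go to them, so strike black, green, white from Carol, Erin.
Erin and Hank share exactly the 2 values {brown, purple}; by pigeonhole those values go to them, so strike brown, purple from Carol.
So blue goes to Carol.

Carol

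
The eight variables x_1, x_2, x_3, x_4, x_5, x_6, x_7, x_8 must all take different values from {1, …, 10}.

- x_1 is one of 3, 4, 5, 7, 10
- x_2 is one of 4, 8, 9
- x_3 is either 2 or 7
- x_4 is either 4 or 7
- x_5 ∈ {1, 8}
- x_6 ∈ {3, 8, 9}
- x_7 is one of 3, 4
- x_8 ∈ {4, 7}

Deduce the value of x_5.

x_4 and x_8 between them cover only {4, 7} — a naked pair. Remove those values from x_1, x_2, x_3, x_7.
x_3 has just one choice, so x_3 = 2.
x_7's domain is down to {3}, so x_7 = 3. So x_1, x_6 can't be 3.
x_2 and x_6 between them cover only {8, 9} — a naked pair. Remove those values from x_5.
So x_5 = 1.

1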